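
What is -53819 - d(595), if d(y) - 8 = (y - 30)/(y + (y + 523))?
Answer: -92206216/1713 ≈ -53827.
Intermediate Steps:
d(y) = 8 + (-30 + y)/(523 + 2*y) (d(y) = 8 + (y - 30)/(y + (y + 523)) = 8 + (-30 + y)/(y + (523 + y)) = 8 + (-30 + y)/(523 + 2*y))
-53819 - d(595) = -53819 - (4154 + 17*595)/(523 + 2*595) = -53819 - (4154 + 10115)/(523 + 1190) = -53819 - 14269/1713 = -92206216/1713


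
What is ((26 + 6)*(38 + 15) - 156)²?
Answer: 2371600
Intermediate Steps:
((26 + 6)*(38 + 15) - 156)² = (32*53 - 156)² = (1696 - 156)² = 1540² = 2371600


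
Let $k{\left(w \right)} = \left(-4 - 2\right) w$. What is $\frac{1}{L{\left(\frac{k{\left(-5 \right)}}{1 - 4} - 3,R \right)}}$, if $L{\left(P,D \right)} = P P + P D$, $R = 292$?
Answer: $- \frac{1}{3627} \approx -0.00027571$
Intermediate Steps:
$k{\left(w \right)} = - 6 w$
$L{\left(P,D \right)} = P^{2} + D P$
$\frac{1}{L{\left(\frac{k{\left(-5 \right)}}{1 - 4} - 3,R \right)}} = \frac{1}{\left(\frac{\left(-6\right) \left(-5\right)}{1 - 4} - 3\right) \left(292 + \left(\frac{\left(-6\right) \left(-5\right)}{1 - 4} - 3\right)\right)} = \frac{1}{\left(\frac{1}{-3} \cdot 30 - 3\right) \left(292 + \left(\frac{1}{-3} \cdot 30 - 3\right)\right)} = \frac{1}{\left(\left(- \frac{1}{3}\right) 30 - 3\right) \left(292 - 13\right)} = \frac{1}{\left(-10 - 3\right) \left(292 - 13\right)} = \frac{1}{\left(-13\right) \left(292 - 13\right)} = \frac{1}{\left(-13\right) 279} = \frac{1}{-3627} = - \frac{1}{3627}$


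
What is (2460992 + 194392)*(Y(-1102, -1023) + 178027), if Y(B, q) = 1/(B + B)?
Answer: 260474255435922/551 ≈ 4.7273e+11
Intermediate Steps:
Y(B, q) = 1/(2*B)
(2460992 + 194392)*(Y(-1102, -1023) + 178027) = (2460992 + 194392)*((½)/(-1102) + 178027) = 2655384*((½)*(-1/1102) + 178027) = 2655384*(-1/2204 + 178027) = 2655384*(392371507/2204) = 260474255435922/551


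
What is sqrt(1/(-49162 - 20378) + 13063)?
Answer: sqrt(15792551715315)/34770 ≈ 114.29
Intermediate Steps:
sqrt(1/(-49162 - 20378) + 13063) = sqrt(1/(-69540) + 13063) = sqrt(-1/69540 + 13063) = sqrt(908401019/69540) = sqrt(15792551715315)/34770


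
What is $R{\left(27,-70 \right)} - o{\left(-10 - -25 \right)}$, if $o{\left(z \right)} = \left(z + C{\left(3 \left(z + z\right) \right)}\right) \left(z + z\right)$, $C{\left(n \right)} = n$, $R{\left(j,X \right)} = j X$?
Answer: $-5040$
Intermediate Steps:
$R{\left(j,X \right)} = X j$
$o{\left(z \right)} = 14 z^{2}$ ($o{\left(z \right)} = \left(z + 3 \left(z + z\right)\right) \left(z + z\right) = \left(z + 3 \cdot 2 z\right) 2 z = \left(z + 6 z\right) 2 z = 7 z 2 z = 14 z^{2}$)
$R{\left(27,-70 \right)} - o{\left(-10 - -25 \right)} = \left(-70\right) 27 - 14 \left(-10 - -25\right)^{2} = -1890 - 14 \left(-10 + 25\right)^{2} = -1890 - 14 \cdot 15^{2} = -1890 - 14 \cdot 225 = -1890 - 3150 = -5040$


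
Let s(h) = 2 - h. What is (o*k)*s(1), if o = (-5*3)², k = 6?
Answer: 1350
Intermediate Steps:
o = 225 (o = (-15)² = 225)
(o*k)*s(1) = (225*6)*(2 - 1*1) = 1350*(2 - 1) = 1350*1 = 1350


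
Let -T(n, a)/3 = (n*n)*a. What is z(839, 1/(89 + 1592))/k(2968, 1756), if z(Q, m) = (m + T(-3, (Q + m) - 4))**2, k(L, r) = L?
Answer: 1436271365145241/8386858648 ≈ 1.7125e+5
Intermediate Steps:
T(n, a) = -3*a*n**2 (T(n, a) = -3*n*n*a = -3*n**2*a = -3*a*n**2)
z(Q, m) = (108 - 27*Q - 26*m)**2 (z(Q, m) = (m - 3*((Q + m) - 4)*(-3)**2)**2 = (m - 3*(-4 + Q + m)*9)**2 = (m + (108 - 27*Q - 27*m))**2 = (108 - 27*Q - 26*m)**2)
z(839, 1/(89 + 1592))/k(2968, 1756) = (108 - 27*839 - 26/(89 + 1592))**2/2968 = (108 - 22653 - 26/1681)**2*(1/2968) = (-37898171/1681)**2*(1/2968) = (1436271365145241/2825761)*(1/2968) = 1436271365145241/8386858648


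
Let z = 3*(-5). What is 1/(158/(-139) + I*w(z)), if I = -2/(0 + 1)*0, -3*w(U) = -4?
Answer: -139/158 ≈ -0.87975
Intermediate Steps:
z = -15
w(U) = 4/3 (w(U) = -⅓*(-4) = 4/3)
I = 0 (I = -2/1*0 = -2*1*0 = -2*0 = 0)
1/(158/(-139) + I*w(z)) = 1/(158/(-139) + 0*(4/3)) = 1/(158*(-1/139) + 0) = 1/(-158/139 + 0) = 1/(-158/139) = -139/158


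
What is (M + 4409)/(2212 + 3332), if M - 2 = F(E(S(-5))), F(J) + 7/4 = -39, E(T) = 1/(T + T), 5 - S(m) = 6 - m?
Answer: 5827/7392 ≈ 0.78828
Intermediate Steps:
S(m) = -1 + m (S(m) = 5 - (6 - m) = 5 + (-6 + m) = -1 + m)
E(T) = 1/(2*T)
F(J) = -163/4 (F(J) = -7/4 - 39 = -163/4)
M = -155/4 (M = 2 - 163/4 = -155/4 ≈ -38.750)
(M + 4409)/(2212 + 3332) = (-155/4 + 4409)/(2212 + 3332) = (17481/4)/5544 = (17481/4)*(1/5544) = 5827/7392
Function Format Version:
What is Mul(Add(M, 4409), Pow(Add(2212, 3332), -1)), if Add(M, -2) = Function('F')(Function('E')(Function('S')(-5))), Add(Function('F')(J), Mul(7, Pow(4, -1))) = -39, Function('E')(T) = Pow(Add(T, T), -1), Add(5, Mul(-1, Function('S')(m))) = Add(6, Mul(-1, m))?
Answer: Rational(5827, 7392) ≈ 0.78828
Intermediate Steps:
Function('S')(m) = Add(-1, m) (Function('S')(m) = Add(5, Mul(-1, Add(6, Mul(-1, m)))) = Add(5, Add(-6, m)) = Add(-1, m))
Function('E')(T) = Mul(Rational(1, 2), Pow(T, -1)) (Function('E')(T) = Pow(Mul(2, T), -1) = Mul(Rational(1, 2), Pow(T, -1)))
Function('F')(J) = Rational(-163, 4) (Function('F')(J) = Add(Rational(-7, 4), -39) = Rational(-163, 4))
M = Rational(-155, 4) (M = Add(2, Rational(-163, 4)) = Rational(-155, 4) ≈ -38.750)
Mul(Add(M, 4409), Pow(Add(2212, 3332), -1)) = Mul(Add(Rational(-155, 4), 4409), Pow(Add(2212, 3332), -1)) = Mul(Rational(17481, 4), Pow(5544, -1)) = Mul(Rational(17481, 4), Rational(1, 5544)) = Rational(5827, 7392)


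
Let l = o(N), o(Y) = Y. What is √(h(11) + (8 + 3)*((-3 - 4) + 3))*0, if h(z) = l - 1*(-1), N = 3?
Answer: 0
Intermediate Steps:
l = 3
h(z) = 4 (h(z) = 3 - 1*(-1) = 3 + 1 = 4)
√(h(11) + (8 + 3)*((-3 - 4) + 3))*0 = √(4 + (8 + 3)*((-3 - 4) + 3))*0 = √(4 + 11*(-7 + 3))*0 = √(4 + 11*(-4))*0 = √(4 - 44)*0 = √(-40)*0 = (2*I*√10)*0 = 0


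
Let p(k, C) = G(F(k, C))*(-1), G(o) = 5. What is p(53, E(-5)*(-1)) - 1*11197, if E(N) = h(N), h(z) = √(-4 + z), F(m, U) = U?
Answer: -11202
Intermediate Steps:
E(N) = √(-4 + N)
p(k, C) = -5 (p(k, C) = 5*(-1) = -5)
p(53, E(-5)*(-1)) - 1*11197 = -5 - 1*11197 = -5 - 11197 = -11202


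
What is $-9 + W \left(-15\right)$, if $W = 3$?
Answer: $-54$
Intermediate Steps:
$-9 + W \left(-15\right) = -9 + 3 \left(-15\right) = -9 - 45 = -54$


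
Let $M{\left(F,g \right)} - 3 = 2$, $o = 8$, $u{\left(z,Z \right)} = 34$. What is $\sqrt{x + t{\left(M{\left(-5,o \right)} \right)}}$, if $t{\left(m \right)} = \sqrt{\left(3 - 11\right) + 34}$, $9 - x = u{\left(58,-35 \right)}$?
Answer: $\sqrt{-25 + \sqrt{26}} \approx 4.4611 i$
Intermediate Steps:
$M{\left(F,g \right)} = 5$ ($M{\left(F,g \right)} = 3 + 2 = 5$)
$x = -25$ ($x = 9 - 34 = -25$)
$t{\left(m \right)} = \sqrt{26}$ ($t{\left(m \right)} = \sqrt{\left(3 - 11\right) + 34} = \sqrt{-8 + 34} = \sqrt{26}$)
$\sqrt{x + t{\left(M{\left(-5,o \right)} \right)}} = \sqrt{-25 + \sqrt{26}}$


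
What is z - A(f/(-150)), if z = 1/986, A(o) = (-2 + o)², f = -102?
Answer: -1073129/616250 ≈ -1.7414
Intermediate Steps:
z = 1/986 ≈ 0.0010142
z - A(f/(-150)) = 1/986 - (-2 - 102/(-150))² = 1/986 - (-2 - 102*(-1/150))² = 1/986 - (-2 + 17/25)² = 1/986 - (-33/25)² = 1/986 - 1*1089/625 = 1/986 - 1089/625 = -1073129/616250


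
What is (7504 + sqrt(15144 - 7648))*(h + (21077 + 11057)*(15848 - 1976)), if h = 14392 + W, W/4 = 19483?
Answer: 3345697210688 + 891710344*sqrt(1874) ≈ 3.3843e+12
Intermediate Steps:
W = 77932 (W = 4*19483 = 77932)
h = 92324 (h = 14392 + 77932 = 92324)
(7504 + sqrt(15144 - 7648))*(h + (21077 + 11057)*(15848 - 1976)) = (7504 + sqrt(15144 - 7648))*(92324 + (21077 + 11057)*(15848 - 1976)) = (7504 + sqrt(7496))*(92324 + 32134*13872) = (7504 + 2*sqrt(1874))*(92324 + 445762848) = (7504 + 2*sqrt(1874))*445855172 = 3345697210688 + 891710344*sqrt(1874)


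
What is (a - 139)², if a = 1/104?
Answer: 208947025/10816 ≈ 19318.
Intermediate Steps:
a = 1/104 ≈ 0.0096154
(a - 139)² = (1/104 - 139)² = (-14455/104)² = 208947025/10816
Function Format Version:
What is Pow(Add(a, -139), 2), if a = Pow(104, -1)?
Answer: Rational(208947025, 10816) ≈ 19318.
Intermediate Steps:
a = Rational(1, 104) ≈ 0.0096154
Pow(Add(a, -139), 2) = Pow(Add(Rational(1, 104), -139), 2) = Pow(Rational(-14455, 104), 2) = Rational(208947025, 10816)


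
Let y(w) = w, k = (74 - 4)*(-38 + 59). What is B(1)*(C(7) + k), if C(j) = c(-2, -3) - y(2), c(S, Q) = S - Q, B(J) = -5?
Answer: -7345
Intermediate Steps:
k = 1470 (k = 70*21 = 1470)
C(j) = -1 (C(j) = (-2 - 1*(-3)) - 1*2 = (-2 + 3) - 2 = 1 - 2 = -1)
B(1)*(C(7) + k) = -5*(-1 + 1470) = -5*1469 = -7345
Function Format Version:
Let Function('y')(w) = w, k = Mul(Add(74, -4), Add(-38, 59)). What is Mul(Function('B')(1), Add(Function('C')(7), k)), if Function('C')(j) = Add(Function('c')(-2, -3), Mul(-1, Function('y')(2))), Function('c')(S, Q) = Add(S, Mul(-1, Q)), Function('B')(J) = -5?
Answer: -7345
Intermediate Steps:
k = 1470 (k = Mul(70, 21) = 1470)
Function('C')(j) = -1 (Function('C')(j) = Add(Add(-2, Mul(-1, -3)), Mul(-1, 2)) = Add(Add(-2, 3), -2) = Add(1, -2) = -1)
Mul(Function('B')(1), Add(Function('C')(7), k)) = Mul(-5, Add(-1, 1470)) = Mul(-5, 1469) = -7345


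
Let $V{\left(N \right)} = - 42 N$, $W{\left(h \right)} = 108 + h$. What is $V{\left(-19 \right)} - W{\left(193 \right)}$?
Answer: $497$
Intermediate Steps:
$V{\left(-19 \right)} - W{\left(193 \right)} = \left(-42\right) \left(-19\right) - \left(108 + 193\right) = 798 - 301 = 497$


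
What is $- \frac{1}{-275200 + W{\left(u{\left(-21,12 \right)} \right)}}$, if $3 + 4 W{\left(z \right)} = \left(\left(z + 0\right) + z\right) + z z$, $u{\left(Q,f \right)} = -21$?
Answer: $\frac{1}{275101} \approx 3.635 \cdot 10^{-6}$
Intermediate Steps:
$W{\left(z \right)} = - \frac{3}{4} + \frac{z}{2} + \frac{z^{2}}{4}$ ($W{\left(z \right)} = - \frac{3}{4} + \frac{\left(\left(z + 0\right) + z\right) + z z}{4} = - \frac{3}{4} + \frac{\left(z + z\right) + z^{2}}{4} = - \frac{3}{4} + \frac{2 z + z^{2}}{4} = - \frac{3}{4} + \frac{z^{2} + 2 z}{4} = - \frac{3}{4} + \left(\frac{z}{2} + \frac{z^{2}}{4}\right) = - \frac{3}{4} + \frac{z}{2} + \frac{z^{2}}{4}$)
$- \frac{1}{-275200 + W{\left(u{\left(-21,12 \right)} \right)}} = - \frac{1}{-275200 + \left(- \frac{3}{4} + \frac{1}{2} \left(-21\right) + \frac{\left(-21\right)^{2}}{4}\right)} = - \frac{1}{-275200 - -99} = - \frac{1}{-275200 + 99} = - \frac{1}{-275101} = \left(-1\right) \left(- \frac{1}{275101}\right) = \frac{1}{275101}$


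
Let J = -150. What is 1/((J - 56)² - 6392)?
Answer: 1/36044 ≈ 2.7744e-5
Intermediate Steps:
1/((J - 56)² - 6392) = 1/((-150 - 56)² - 6392) = 1/((-206)² - 6392) = 1/(42436 - 6392) = 1/36044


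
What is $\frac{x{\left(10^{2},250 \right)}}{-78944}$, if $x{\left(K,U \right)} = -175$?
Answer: $\frac{175}{78944} \approx 0.0022168$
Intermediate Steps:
$\frac{x{\left(10^{2},250 \right)}}{-78944} = - \frac{175}{-78944} = \left(-175\right) \left(- \frac{1}{78944}\right) = \frac{175}{78944}$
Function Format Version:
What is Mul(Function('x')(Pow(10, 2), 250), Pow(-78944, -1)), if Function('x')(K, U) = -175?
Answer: Rational(175, 78944) ≈ 0.0022168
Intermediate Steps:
Mul(Function('x')(Pow(10, 2), 250), Pow(-78944, -1)) = Mul(-175, Pow(-78944, -1)) = Mul(-175, Rational(-1, 78944)) = Rational(175, 78944)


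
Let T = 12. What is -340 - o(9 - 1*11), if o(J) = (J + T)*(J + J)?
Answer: -300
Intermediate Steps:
o(J) = 2*J*(12 + J) (o(J) = (J + 12)*(J + J) = (12 + J)*(2*J) = 2*J*(12 + J))
-340 - o(9 - 1*11) = -340 - 2*(9 - 1*11)*(12 + (9 - 1*11)) = -340 - 2*(9 - 11)*(12 + (9 - 11)) = -340 - 2*(-2)*(12 - 2) = -340 - 2*(-2)*10 = -340 - 1*(-40) = -340 + 40 = -300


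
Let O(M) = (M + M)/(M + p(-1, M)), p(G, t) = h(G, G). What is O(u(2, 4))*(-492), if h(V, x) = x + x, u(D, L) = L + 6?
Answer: -1230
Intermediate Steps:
u(D, L) = 6 + L
h(V, x) = 2*x
p(G, t) = 2*G
O(M) = 2*M/(-2 + M) (O(M) = (M + M)/(M + 2*(-1)) = (2*M)/(M - 2) = (2*M)/(-2 + M) = 2*M/(-2 + M))
O(u(2, 4))*(-492) = (2*(6 + 4)/(-2 + (6 + 4)))*(-492) = (2*10/(-2 + 10))*(-492) = (2*10/8)*(-492) = (2*10*(⅛))*(-492) = (5/2)*(-492) = -1230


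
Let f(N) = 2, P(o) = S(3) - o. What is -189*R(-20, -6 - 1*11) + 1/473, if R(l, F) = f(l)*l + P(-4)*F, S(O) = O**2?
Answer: 23332618/473 ≈ 49329.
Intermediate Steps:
P(o) = 9 - o (P(o) = 3**2 - o = 9 - o)
R(l, F) = 2*l + 13*F (R(l, F) = 2*l + (9 - 1*(-4))*F = 2*l + (9 + 4)*F = 2*l + 13*F)
-189*R(-20, -6 - 1*11) + 1/473 = -189*(2*(-20) + 13*(-6 - 1*11)) + 1/473 = -189*(-40 + 13*(-6 - 11)) + 1/473 = -189*(-40 + 13*(-17)) + 1/473 = -189*(-40 - 221) + 1/473 = -189*(-261) + 1/473 = 49329 + 1/473 = 23332618/473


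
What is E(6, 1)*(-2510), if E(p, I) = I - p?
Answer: 12550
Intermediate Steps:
E(6, 1)*(-2510) = (1 - 1*6)*(-2510) = (1 - 6)*(-2510) = -5*(-2510) = 12550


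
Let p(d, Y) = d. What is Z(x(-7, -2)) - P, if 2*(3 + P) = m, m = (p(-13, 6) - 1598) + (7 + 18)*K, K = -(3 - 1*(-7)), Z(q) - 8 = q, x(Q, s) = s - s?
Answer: 1883/2 ≈ 941.50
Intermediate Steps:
x(Q, s) = 0
Z(q) = 8 + q
K = -10 (K = -(3 + 7) = -1*10 = -10)
m = -1861 (m = (-13 - 1598) + (7 + 18)*(-10) = -1611 + 25*(-10) = -1611 - 250 = -1861)
P = -1867/2 (P = -3 + (½)*(-1861) = -3 - 1861/2 = -1867/2 ≈ -933.50)
Z(x(-7, -2)) - P = (8 + 0) - 1*(-1867/2) = 8 + 1867/2 = 1883/2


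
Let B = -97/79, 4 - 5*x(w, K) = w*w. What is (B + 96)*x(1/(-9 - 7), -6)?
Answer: 7659201/101120 ≈ 75.744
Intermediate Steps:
x(w, K) = 4/5 - w**2/5 (x(w, K) = 4/5 - w*w/5 = 4/5 - w**2/5)
B = -97/79 (B = -97*1/79 = -97/79 ≈ -1.2278)
(B + 96)*x(1/(-9 - 7), -6) = (-97/79 + 96)*(4/5 - 1/(5*(-9 - 7)**2)) = 7487*(4/5 - (1/(-16))**2/5)/79 = 7487*(4/5 - (-1/16)**2/5)/79 = 7487*(4/5 - 1/5*1/256)/79 = 7487*(4/5 - 1/1280)/79 = (7487/79)*(1023/1280) = 7659201/101120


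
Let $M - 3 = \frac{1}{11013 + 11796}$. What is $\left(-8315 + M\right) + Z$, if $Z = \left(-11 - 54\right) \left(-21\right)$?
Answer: $- \frac{158454122}{22809} \approx -6947.0$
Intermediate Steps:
$Z = 1365$ ($Z = \left(-65\right) \left(-21\right) = 1365$)
$M = \frac{68428}{22809}$ ($M = 3 + \frac{1}{11013 + 11796} = 3 + \frac{1}{22809} = \frac{68428}{22809} \approx 3.0$)
$\left(-8315 + M\right) + Z = \left(-8315 + \frac{68428}{22809}\right) + 1365 = - \frac{189588407}{22809} + 1365 = - \frac{158454122}{22809}$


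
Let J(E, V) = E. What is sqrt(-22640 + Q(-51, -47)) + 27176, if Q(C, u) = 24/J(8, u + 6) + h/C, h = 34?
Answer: 27176 + I*sqrt(203739)/3 ≈ 27176.0 + 150.46*I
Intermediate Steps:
Q(C, u) = 3 + 34/C (Q(C, u) = 24/8 + 34/C = 24*(1/8) + 34/C = 3 + 34/C)
sqrt(-22640 + Q(-51, -47)) + 27176 = sqrt(-22640 + (3 + 34/(-51))) + 27176 = sqrt(-22640 + (3 + 34*(-1/51))) + 27176 = sqrt(-22640 + (3 - 2/3)) + 27176 = sqrt(-22640 + 7/3) + 27176 = sqrt(-67913/3) + 27176 = I*sqrt(203739)/3 + 27176 = 27176 + I*sqrt(203739)/3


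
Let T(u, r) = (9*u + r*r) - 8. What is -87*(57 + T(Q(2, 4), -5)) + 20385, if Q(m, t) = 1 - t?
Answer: 16296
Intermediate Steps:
T(u, r) = -8 + r² + 9*u (T(u, r) = (9*u + r²) - 8 = (r² + 9*u) - 8 = -8 + r² + 9*u)
-87*(57 + T(Q(2, 4), -5)) + 20385 = -87*(57 + (-8 + (-5)² + 9*(1 - 1*4))) + 20385 = -87*(57 + (-8 + 25 + 9*(1 - 4))) + 20385 = -87*(57 + (-8 + 25 + 9*(-3))) + 20385 = -87*(57 + (-8 + 25 - 27)) + 20385 = -87*(57 - 10) + 20385 = -87*47 + 20385 = -4089 + 20385 = 16296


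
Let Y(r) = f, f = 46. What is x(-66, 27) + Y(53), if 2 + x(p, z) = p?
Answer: -22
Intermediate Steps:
Y(r) = 46
x(p, z) = -2 + p
x(-66, 27) + Y(53) = (-2 - 66) + 46 = -68 + 46 = -22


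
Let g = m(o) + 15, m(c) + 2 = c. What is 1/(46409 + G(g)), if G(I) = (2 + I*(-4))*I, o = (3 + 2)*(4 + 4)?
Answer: 1/35279 ≈ 2.8345e-5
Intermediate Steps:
o = 40 (o = 5*8 = 40)
m(c) = -2 + c
g = 53 (g = (-2 + 40) + 15 = 38 + 15 = 53)
G(I) = I*(2 - 4*I) (G(I) = (2 - 4*I)*I = I*(2 - 4*I))
1/(46409 + G(g)) = 1/(46409 + 2*53*(1 - 2*53)) = 1/(46409 + 2*53*(1 - 106)) = 1/(46409 + 2*53*(-105)) = 1/(46409 - 11130) = 1/35279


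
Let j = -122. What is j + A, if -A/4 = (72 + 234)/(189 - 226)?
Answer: -3290/37 ≈ -88.919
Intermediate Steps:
A = 1224/37 (A = -4*(72 + 234)/(189 - 226) = -1224/(-37) = -1224*(-1)/37 = -4*(-306/37) = 1224/37 ≈ 33.081)
j + A = -122 + 1224/37 = -3290/37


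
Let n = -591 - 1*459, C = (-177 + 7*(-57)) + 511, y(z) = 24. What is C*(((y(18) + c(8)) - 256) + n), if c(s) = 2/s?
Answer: 333255/4 ≈ 83314.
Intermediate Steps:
C = -65 (C = (-177 - 399) + 511 = -576 + 511 = -65)
n = -1050 (n = -591 - 459 = -1050)
C*(((y(18) + c(8)) - 256) + n) = -65*(((24 + 2/8) - 256) - 1050) = -65*(((24 + 2*(⅛)) - 256) - 1050) = -65*(((24 + ¼) - 256) - 1050) = -65*((97/4 - 256) - 1050) = -65*(-927/4 - 1050) = -65*(-5127/4) = 333255/4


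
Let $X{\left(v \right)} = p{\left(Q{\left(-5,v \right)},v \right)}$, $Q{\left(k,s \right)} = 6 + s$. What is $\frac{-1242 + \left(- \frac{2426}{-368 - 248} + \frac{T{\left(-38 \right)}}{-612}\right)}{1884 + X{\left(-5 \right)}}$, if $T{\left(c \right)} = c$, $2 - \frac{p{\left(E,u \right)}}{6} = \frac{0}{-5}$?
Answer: $- \frac{58339493}{89347104} \approx -0.65295$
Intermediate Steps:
$p{\left(E,u \right)} = 12$ ($p{\left(E,u \right)} = 12 - 6 \frac{0}{-5} = 12 - 6 \cdot 0 \left(- \frac{1}{5}\right) = 12 - 0 = 12 + 0 = 12$)
$X{\left(v \right)} = 12$
$\frac{-1242 + \left(- \frac{2426}{-368 - 248} + \frac{T{\left(-38 \right)}}{-612}\right)}{1884 + X{\left(-5 \right)}} = \frac{-1242 - \left(- \frac{19}{306} + \frac{2426}{-368 - 248}\right)}{1884 + 12} = \frac{-1242 - \left(- \frac{19}{306} + \frac{2426}{-616}\right)}{1896} = \left(-1242 + \left(\left(-2426\right) \left(- \frac{1}{616}\right) + \frac{19}{306}\right)\right) \frac{1}{1896} = \left(-1242 + \left(\frac{1213}{308} + \frac{19}{306}\right)\right) \frac{1}{1896} = \left(-1242 + \frac{188515}{47124}\right) \frac{1}{1896} = \left(- \frac{58339493}{47124}\right) \frac{1}{1896} = - \frac{58339493}{89347104}$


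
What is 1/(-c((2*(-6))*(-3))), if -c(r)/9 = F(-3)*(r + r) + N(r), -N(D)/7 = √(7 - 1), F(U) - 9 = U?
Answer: 8/31055 + 7*√6/1676970 ≈ 0.00026783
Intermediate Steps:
F(U) = 9 + U
N(D) = -7*√6 (N(D) = -7*√(7 - 1) = -7*√6)
c(r) = -108*r + 63*√6 (c(r) = -9*((9 - 3)*(r + r) - 7*√6) = -9*(6*(2*r) - 7*√6) = -9*(12*r - 7*√6) = -9*(-7*√6 + 12*r) = -108*r + 63*√6)
1/(-c((2*(-6))*(-3))) = 1/(-(-108*2*(-6)*(-3) + 63*√6)) = 1/(-(-(-1296)*(-3) + 63*√6)) = 1/(-(-108*36 + 63*√6)) = 1/(-(-3888 + 63*√6)) = 1/(3888 - 63*√6)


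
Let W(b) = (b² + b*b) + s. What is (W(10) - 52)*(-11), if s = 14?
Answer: -1782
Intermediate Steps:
W(b) = 14 + 2*b² (W(b) = (b² + b*b) + 14 = (b² + b²) + 14 = 2*b² + 14 = 14 + 2*b²)
(W(10) - 52)*(-11) = ((14 + 2*10²) - 52)*(-11) = ((14 + 2*100) - 52)*(-11) = ((14 + 200) - 52)*(-11) = (214 - 52)*(-11) = 162*(-11) = -1782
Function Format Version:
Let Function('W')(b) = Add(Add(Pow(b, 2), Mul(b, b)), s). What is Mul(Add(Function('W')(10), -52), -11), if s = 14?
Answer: -1782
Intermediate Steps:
Function('W')(b) = Add(14, Mul(2, Pow(b, 2))) (Function('W')(b) = Add(Add(Pow(b, 2), Mul(b, b)), 14) = Add(Add(Pow(b, 2), Pow(b, 2)), 14) = Add(Mul(2, Pow(b, 2)), 14) = Add(14, Mul(2, Pow(b, 2))))
Mul(Add(Function('W')(10), -52), -11) = Mul(Add(Add(14, Mul(2, Pow(10, 2))), -52), -11) = Mul(Add(Add(14, Mul(2, 100)), -52), -11) = Mul(Add(Add(14, 200), -52), -11) = Mul(Add(214, -52), -11) = Mul(162, -11) = -1782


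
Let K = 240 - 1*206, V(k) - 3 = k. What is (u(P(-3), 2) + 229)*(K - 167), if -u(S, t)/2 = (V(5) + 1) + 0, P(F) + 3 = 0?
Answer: -28063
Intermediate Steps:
V(k) = 3 + k
P(F) = -3 (P(F) = -3 + 0 = -3)
u(S, t) = -18 (u(S, t) = -2*(((3 + 5) + 1) + 0) = -2*((8 + 1) + 0) = -2*(9 + 0) = -2*9 = -18)
K = 34 (K = 240 - 206 = 34)
(u(P(-3), 2) + 229)*(K - 167) = (-18 + 229)*(34 - 167) = 211*(-133) = -28063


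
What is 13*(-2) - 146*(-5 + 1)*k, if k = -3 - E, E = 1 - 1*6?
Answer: 1142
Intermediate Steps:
E = -5 (E = 1 - 6 = -5)
k = 2 (k = -3 - 1*(-5) = -3 + 5 = 2)
13*(-2) - 146*(-5 + 1)*k = 13*(-2) - 146*(-5 + 1)*2 = -26 - (-584)*2 = -26 - 146*(-8) = -26 + 1168 = 1142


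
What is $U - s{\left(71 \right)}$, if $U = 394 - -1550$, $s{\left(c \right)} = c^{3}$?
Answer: $-355967$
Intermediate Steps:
$U = 1944$ ($U = 394 + 1550 = 1944$)
$U - s{\left(71 \right)} = 1944 - 71^{3} = 1944 - 357911 = -355967$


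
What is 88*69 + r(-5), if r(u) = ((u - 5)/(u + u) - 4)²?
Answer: 6081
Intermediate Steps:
r(u) = (-4 + (-5 + u)/(2*u))² (r(u) = ((-5 + u)/((2*u)) - 4)² = ((-5 + u)*(1/(2*u)) - 4)² = ((-5 + u)/(2*u) - 4)² = (-4 + (-5 + u)/(2*u))²)
88*69 + r(-5) = 88*69 + (¼)*(5 + 7*(-5))²/(-5)² = 6072 + (¼)*(1/25)*(5 - 35)² = 6072 + (¼)*(1/25)*(-30)² = 6072 + (¼)*(1/25)*900 = 6072 + 9 = 6081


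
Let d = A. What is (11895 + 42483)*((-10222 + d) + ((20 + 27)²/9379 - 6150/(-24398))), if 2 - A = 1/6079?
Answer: -386514973494479985786/695525265259 ≈ -5.5572e+8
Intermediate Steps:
A = 12157/6079 (A = 2 - 1/6079 = 12157/6079 ≈ 1.9998)
d = 12157/6079 ≈ 1.9998
(11895 + 42483)*((-10222 + d) + ((20 + 27)²/9379 - 6150/(-24398))) = (11895 + 42483)*((-10222 + 12157/6079) + ((20 + 27)²/9379 - 6150/(-24398))) = 54378*(-62127381/6079 + (47²*(1/9379) - 6150*(-1/24398))) = 54378*(-62127381/6079 + (2209*(1/9379) + 3075/12199)) = 54378*(-62127381/6079 + (2209/9379 + 3075/12199)) = 54378*(-62127381/6079 + 55788016/114414421) = 54378*(-7107929190012137/695525265259) = -386514973494479985786/695525265259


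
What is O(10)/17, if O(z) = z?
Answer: 10/17 ≈ 0.58823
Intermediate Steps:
O(10)/17 = 10/17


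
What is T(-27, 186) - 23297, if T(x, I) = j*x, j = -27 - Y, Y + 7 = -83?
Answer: -24998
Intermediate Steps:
Y = -90 (Y = -7 - 83 = -90)
j = 63 (j = -27 - 1*(-90) = -27 + 90 = 63)
T(x, I) = 63*x
T(-27, 186) - 23297 = 63*(-27) - 23297 = -1701 - 23297 = -24998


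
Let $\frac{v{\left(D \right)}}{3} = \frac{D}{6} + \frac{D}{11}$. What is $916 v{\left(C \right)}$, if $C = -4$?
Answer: $- \frac{31144}{11} \approx -2831.3$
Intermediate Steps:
$v{\left(D \right)} = \frac{17 D}{22}$ ($v{\left(D \right)} = 3 \left(\frac{D}{6} + \frac{D}{11}\right) = 3 \frac{17 D}{66} = \frac{17 D}{22}$)
$916 v{\left(C \right)} = 916 \cdot \frac{17}{22} \left(-4\right) = 916 \left(- \frac{34}{11}\right) = - \frac{31144}{11}$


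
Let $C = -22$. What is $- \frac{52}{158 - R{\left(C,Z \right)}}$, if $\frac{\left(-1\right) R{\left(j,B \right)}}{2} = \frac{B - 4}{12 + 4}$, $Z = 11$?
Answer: $- \frac{416}{1271} \approx -0.3273$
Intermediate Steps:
$R{\left(j,B \right)} = \frac{1}{2} - \frac{B}{8}$ ($R{\left(j,B \right)} = - 2 \frac{B - 4}{12 + 4} = - 2 \frac{-4 + B}{16} = - 2 \left(-4 + B\right) \frac{1}{16} = - 2 \left(- \frac{1}{4} + \frac{B}{16}\right) = \frac{1}{2} - \frac{B}{8}$)
$- \frac{52}{158 - R{\left(C,Z \right)}} = - \frac{52}{158 - \left(\frac{1}{2} - \frac{11}{8}\right)} = - \frac{52}{158 - - \frac{7}{8}} = - \frac{52}{158 + \frac{7}{8}} = - \frac{52}{\frac{1271}{8}} = \left(-52\right) \frac{8}{1271} = - \frac{416}{1271}$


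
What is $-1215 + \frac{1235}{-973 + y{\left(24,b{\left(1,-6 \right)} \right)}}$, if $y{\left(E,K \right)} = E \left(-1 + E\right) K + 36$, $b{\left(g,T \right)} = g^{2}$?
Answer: $- \frac{93802}{77} \approx -1218.2$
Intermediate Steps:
$y{\left(E,K \right)} = 36 + E K \left(-1 + E\right)$ ($y{\left(E,K \right)} = E K \left(-1 + E\right) + 36 = 36 + E K \left(-1 + E\right)$)
$-1215 + \frac{1235}{-973 + y{\left(24,b{\left(1,-6 \right)} \right)}} = -1215 + \frac{1235}{-973 + \left(36 + 1^{2} \cdot 24^{2} - 24 \cdot 1^{2}\right)} = -1215 + \frac{1235}{-973 + \left(36 + 1 \cdot 576 - 24 \cdot 1\right)} = -1215 + \frac{1235}{-973 + \left(36 + 576 - 24\right)} = -1215 + \frac{1235}{-973 + 588} = -1215 + \frac{1235}{-385} = -1215 + 1235 \left(- \frac{1}{385}\right) = -1215 - \frac{247}{77} = - \frac{93802}{77}$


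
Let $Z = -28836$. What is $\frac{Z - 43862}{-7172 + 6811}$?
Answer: $\frac{72698}{361} \approx 201.38$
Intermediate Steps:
$\frac{Z - 43862}{-7172 + 6811} = \frac{-28836 - 43862}{-7172 + 6811} = - \frac{72698}{-361} = \left(-72698\right) \left(- \frac{1}{361}\right) = \frac{72698}{361}$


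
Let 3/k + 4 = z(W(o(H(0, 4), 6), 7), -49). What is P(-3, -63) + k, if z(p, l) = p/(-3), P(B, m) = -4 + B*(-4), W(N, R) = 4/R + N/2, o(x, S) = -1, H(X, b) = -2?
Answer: 1226/169 ≈ 7.2544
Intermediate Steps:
W(N, R) = N/2 + 4/R (W(N, R) = 4/R + N*(1/2) = 4/R + N/2 = N/2 + 4/R)
P(B, m) = -4 - 4*B
z(p, l) = -p/3 (z(p, l) = p*(-1/3) = -p/3)
k = -126/169 (k = 3/(-4 - ((1/2)*(-1) + 4/7)/3) = 3/(-4 - (-1/2 + 4*(1/7))/3) = 3/(-4 - (-1/2 + 4/7)/3) = 3/(-4 - 1/3*1/14) = 3/(-4 - 1/42) = 3/(-169/42) = 3*(-42/169) = -126/169 ≈ -0.74556)
P(-3, -63) + k = (-4 - 4*(-3)) - 126/169 = (-4 + 12) - 126/169 = 8 - 126/169 = 1226/169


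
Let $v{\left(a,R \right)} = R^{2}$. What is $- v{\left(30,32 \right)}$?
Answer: $-1024$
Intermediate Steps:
$- v{\left(30,32 \right)} = - 32^{2} = \left(-1\right) 1024 = -1024$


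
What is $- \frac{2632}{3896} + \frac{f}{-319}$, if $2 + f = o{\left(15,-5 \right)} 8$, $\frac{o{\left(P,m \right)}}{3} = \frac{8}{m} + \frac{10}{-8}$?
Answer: $- \frac{32121}{70615} \approx -0.45487$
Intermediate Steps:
$o{\left(P,m \right)} = - \frac{15}{4} + \frac{24}{m}$ ($o{\left(P,m \right)} = 3 \left(\frac{8}{m} + \frac{10}{-8}\right) = 3 \left(\frac{8}{m} + 10 \left(- \frac{1}{8}\right)\right) = 3 \left(\frac{8}{m} - \frac{5}{4}\right) = 3 \left(- \frac{5}{4} + \frac{8}{m}\right) = - \frac{15}{4} + \frac{24}{m}$)
$f = - \frac{352}{5}$ ($f = -2 + \left(- \frac{15}{4} + \frac{24}{-5}\right) 8 = -2 + \left(- \frac{15}{4} + 24 \left(- \frac{1}{5}\right)\right) 8 = -2 + \left(- \frac{15}{4} - \frac{24}{5}\right) 8 = -2 - \frac{342}{5} = - \frac{352}{5} \approx -70.4$)
$- \frac{2632}{3896} + \frac{f}{-319} = - \frac{2632}{3896} - \frac{352}{5 \left(-319\right)} = \left(-2632\right) \frac{1}{3896} - - \frac{32}{145} = - \frac{329}{487} + \frac{32}{145} = - \frac{32121}{70615}$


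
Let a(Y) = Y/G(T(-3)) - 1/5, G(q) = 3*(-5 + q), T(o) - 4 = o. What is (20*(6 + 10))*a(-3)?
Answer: 16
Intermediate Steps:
T(o) = 4 + o
G(q) = -15 + 3*q
a(Y) = -1/5 - Y/12 (a(Y) = Y/(-15 + 3*(4 - 3)) - 1/5 = Y/(-15 + 3*1) - 1*1/5 = Y/(-15 + 3) - 1/5 = Y/(-12) - 1/5 = Y*(-1/12) - 1/5 = -Y/12 - 1/5 = -1/5 - Y/12)
(20*(6 + 10))*a(-3) = (20*(6 + 10))*(-1/5 - 1/12*(-3)) = (20*16)*(-1/5 + 1/4) = 320*(1/20) = 16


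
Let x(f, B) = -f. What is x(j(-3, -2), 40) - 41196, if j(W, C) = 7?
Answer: -41203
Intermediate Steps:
x(j(-3, -2), 40) - 41196 = -1*7 - 41196 = -7 - 41196 = -41203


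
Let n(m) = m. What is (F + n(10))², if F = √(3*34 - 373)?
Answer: (10 + I*√271)² ≈ -171.0 + 329.24*I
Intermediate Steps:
F = I*√271 (F = √(102 - 373) = √(-271) = I*√271 ≈ 16.462*I)
(F + n(10))² = (I*√271 + 10)² = (10 + I*√271)²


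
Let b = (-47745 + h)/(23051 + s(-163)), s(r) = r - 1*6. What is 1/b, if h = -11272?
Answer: -22882/59017 ≈ -0.38772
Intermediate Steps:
s(r) = -6 + r (s(r) = r - 6 = -6 + r)
b = -59017/22882 (b = (-47745 - 11272)/(23051 + (-6 - 163)) = -59017/(23051 - 169) = -59017/22882 ≈ -2.5792)
1/b = 1/(-59017/22882) = -22882/59017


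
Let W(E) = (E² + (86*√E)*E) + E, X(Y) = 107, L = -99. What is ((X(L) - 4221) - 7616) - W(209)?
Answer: -55620 - 17974*√209 ≈ -3.1547e+5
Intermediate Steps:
W(E) = E + E² + 86*E^(3/2) (W(E) = (E² + 86*E^(3/2)) + E = E + E² + 86*E^(3/2))
((X(L) - 4221) - 7616) - W(209) = ((107 - 4221) - 7616) - (209 + 209² + 86*209^(3/2)) = (-4114 - 7616) - (209 + 43681 + 86*(209*√209)) = -11730 - (209 + 43681 + 17974*√209) = -11730 - (43890 + 17974*√209) = -11730 + (-43890 - 17974*√209) = -55620 - 17974*√209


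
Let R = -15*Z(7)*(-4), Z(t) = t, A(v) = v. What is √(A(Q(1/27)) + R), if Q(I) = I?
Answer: √34023/9 ≈ 20.495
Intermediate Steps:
R = 420 (R = -15*7*(-4) = -105*(-4) = 420)
√(A(Q(1/27)) + R) = √(1/27 + 420) = √(11341/27) = √34023/9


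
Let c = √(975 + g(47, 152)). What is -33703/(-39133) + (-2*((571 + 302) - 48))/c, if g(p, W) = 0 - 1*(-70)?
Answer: 33703/39133 - 30*√1045/19 ≈ -50.181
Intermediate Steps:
g(p, W) = 70 (g(p, W) = 0 + 70 = 70)
c = √1045 (c = √(975 + 70) = √1045 ≈ 32.326)
-33703/(-39133) + (-2*((571 + 302) - 48))/c = -33703/(-39133) + (-2*((571 + 302) - 48))/(√1045) = -33703*(-1/39133) + (-2*(873 - 48))*(√1045/1045) = 33703/39133 + (-2*825)*(√1045/1045) = 33703/39133 - 30*√1045/19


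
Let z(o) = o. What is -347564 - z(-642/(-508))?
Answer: -88281577/254 ≈ -3.4757e+5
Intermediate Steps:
-347564 - z(-642/(-508)) = -347564 - (-642)/(-508) = -347564 - (-642)*(-1)/508 = -347564 - 1*321/254 = -347564 - 321/254 = -88281577/254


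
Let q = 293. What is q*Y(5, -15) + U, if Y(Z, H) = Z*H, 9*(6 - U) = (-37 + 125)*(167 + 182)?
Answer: -228433/9 ≈ -25381.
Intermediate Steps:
U = -30658/9 (U = 6 - (-37 + 125)*(167 + 182)/9 = 6 - 88*349/9 = 6 - 1/9*30712 = 6 - 30712/9 = -30658/9 ≈ -3406.4)
Y(Z, H) = H*Z
q*Y(5, -15) + U = 293*(-15*5) - 30658/9 = 293*(-75) - 30658/9 = -21975 - 30658/9 = -228433/9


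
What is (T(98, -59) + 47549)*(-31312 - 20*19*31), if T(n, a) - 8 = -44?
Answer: -2047430196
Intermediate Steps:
T(n, a) = -36 (T(n, a) = 8 - 44 = -36)
(T(98, -59) + 47549)*(-31312 - 20*19*31) = (-36 + 47549)*(-31312 - 20*19*31) = 47513*(-31312 - 380*31) = 47513*(-31312 - 11780) = 47513*(-43092) = -2047430196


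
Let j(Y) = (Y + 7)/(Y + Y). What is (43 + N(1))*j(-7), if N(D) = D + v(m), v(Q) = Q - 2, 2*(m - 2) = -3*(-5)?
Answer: 0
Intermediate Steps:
m = 19/2 (m = 2 + (-3*(-5))/2 = 2 + (½)*15 = 2 + 15/2 = 19/2 ≈ 9.5000)
v(Q) = -2 + Q
j(Y) = (7 + Y)/(2*Y) (j(Y) = (7 + Y)/((2*Y)) = (7 + Y)*(1/(2*Y)) = (7 + Y)/(2*Y))
N(D) = 15/2 + D (N(D) = D + (-2 + 19/2) = D + 15/2 = 15/2 + D)
(43 + N(1))*j(-7) = (43 + (15/2 + 1))*((½)*(7 - 7)/(-7)) = (43 + 17/2)*((½)*(-⅐)*0) = (103/2)*0 = 0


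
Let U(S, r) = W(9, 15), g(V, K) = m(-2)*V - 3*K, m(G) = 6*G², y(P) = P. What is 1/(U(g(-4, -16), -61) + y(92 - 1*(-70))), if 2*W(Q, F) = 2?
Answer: 1/163 ≈ 0.0061350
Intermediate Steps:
W(Q, F) = 1 (W(Q, F) = (½)*2 = 1)
g(V, K) = -3*K + 24*V (g(V, K) = (6*(-2)²)*V - 3*K = (6*4)*V - 3*K = 24*V - 3*K = -3*K + 24*V)
U(S, r) = 1
1/(U(g(-4, -16), -61) + y(92 - 1*(-70))) = 1/(1 + (92 - 1*(-70))) = 1/(1 + (92 + 70)) = 1/(1 + 162) = 1/163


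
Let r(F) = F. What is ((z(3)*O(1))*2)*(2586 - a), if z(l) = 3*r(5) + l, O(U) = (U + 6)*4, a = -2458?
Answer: 5084352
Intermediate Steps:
O(U) = 24 + 4*U (O(U) = (6 + U)*4 = 24 + 4*U)
z(l) = 15 + l (z(l) = 3*5 + l = 15 + l)
((z(3)*O(1))*2)*(2586 - a) = (((15 + 3)*(24 + 4*1))*2)*(2586 - 1*(-2458)) = ((18*(24 + 4))*2)*(2586 + 2458) = ((18*28)*2)*5044 = (504*2)*5044 = 1008*5044 = 5084352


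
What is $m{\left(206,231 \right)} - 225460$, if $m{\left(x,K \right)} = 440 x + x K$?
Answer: $-87234$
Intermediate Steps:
$m{\left(x,K \right)} = 440 x + K x$
$m{\left(206,231 \right)} - 225460 = 206 \left(440 + 231\right) - 225460 = 206 \cdot 671 - 225460 = 138226 - 225460 = -87234$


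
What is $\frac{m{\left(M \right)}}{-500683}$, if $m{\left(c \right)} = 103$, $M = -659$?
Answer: $- \frac{1}{4861} \approx -0.00020572$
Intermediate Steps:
$\frac{m{\left(M \right)}}{-500683} = \frac{103}{-500683} = 103 \left(- \frac{1}{500683}\right) = - \frac{1}{4861}$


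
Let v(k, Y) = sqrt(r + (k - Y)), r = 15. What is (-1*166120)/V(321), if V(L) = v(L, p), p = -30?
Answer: -83060*sqrt(366)/183 ≈ -8683.2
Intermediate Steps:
v(k, Y) = sqrt(15 + k - Y) (v(k, Y) = sqrt(15 + (k - Y)) = sqrt(15 + k - Y))
V(L) = sqrt(45 + L) (V(L) = sqrt(15 + L - 1*(-30)) = sqrt(15 + L + 30) = sqrt(45 + L))
(-1*166120)/V(321) = (-1*166120)/(sqrt(45 + 321)) = -166120*sqrt(366)/366 = -83060*sqrt(366)/183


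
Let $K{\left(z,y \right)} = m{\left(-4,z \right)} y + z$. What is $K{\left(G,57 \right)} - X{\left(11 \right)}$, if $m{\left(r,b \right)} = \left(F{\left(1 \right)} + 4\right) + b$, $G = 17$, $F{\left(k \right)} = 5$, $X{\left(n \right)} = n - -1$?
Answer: $1487$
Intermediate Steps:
$X{\left(n \right)} = 1 + n$ ($X{\left(n \right)} = n + 1 = 1 + n$)
$m{\left(r,b \right)} = 9 + b$ ($m{\left(r,b \right)} = \left(5 + 4\right) + b = 9 + b$)
$K{\left(z,y \right)} = z + y \left(9 + z\right)$ ($K{\left(z,y \right)} = \left(9 + z\right) y + z = y \left(9 + z\right) + z = z + y \left(9 + z\right)$)
$K{\left(G,57 \right)} - X{\left(11 \right)} = \left(17 + 57 \left(9 + 17\right)\right) - \left(1 + 11\right) = \left(17 + 57 \cdot 26\right) - 12 = \left(17 + 1482\right) - 12 = 1499 - 12 = 1487$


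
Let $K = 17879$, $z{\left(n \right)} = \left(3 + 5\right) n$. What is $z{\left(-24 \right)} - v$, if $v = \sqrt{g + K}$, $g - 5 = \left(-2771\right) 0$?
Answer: $-192 - 2 \sqrt{4471} \approx -325.73$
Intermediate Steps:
$z{\left(n \right)} = 8 n$
$g = 5$ ($g = 5 - 0 = 5 + 0 = 5$)
$v = 2 \sqrt{4471}$ ($v = \sqrt{5 + 17879} = \sqrt{17884} = 2 \sqrt{4471} \approx 133.73$)
$z{\left(-24 \right)} - v = 8 \left(-24\right) - 2 \sqrt{4471} = -192 - 2 \sqrt{4471}$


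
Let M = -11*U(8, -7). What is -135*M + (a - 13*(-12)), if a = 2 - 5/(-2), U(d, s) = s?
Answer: -20469/2 ≈ -10235.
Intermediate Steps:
a = 9/2 (a = 2 - 5*(-½) = 2 + 5/2 = 9/2 ≈ 4.5000)
M = 77 (M = -11*(-7) = 77)
-135*M + (a - 13*(-12)) = -135*77 + (9/2 - 13*(-12)) = -10395 + (9/2 + 156) = -10395 + 321/2 = -20469/2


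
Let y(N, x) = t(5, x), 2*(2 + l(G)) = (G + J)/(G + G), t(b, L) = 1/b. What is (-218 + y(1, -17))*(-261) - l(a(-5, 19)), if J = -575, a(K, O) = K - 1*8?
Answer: 3694372/65 ≈ 56837.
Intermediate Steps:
a(K, O) = -8 + K (a(K, O) = K - 8 = -8 + K)
l(G) = -2 + (-575 + G)/(4*G) (l(G) = -2 + ((G - 575)/(G + G))/2 = -2 + ((-575 + G)/((2*G)))/2 = -2 + ((-575 + G)*(1/(2*G)))/2 = -2 + ((-575 + G)/(2*G))/2 = -2 + (-575 + G)/(4*G))
y(N, x) = ⅕ (y(N, x) = 1/5 = ⅕)
(-218 + y(1, -17))*(-261) - l(a(-5, 19)) = (-218 + ⅕)*(-261) - (-575 - 7*(-8 - 5))/(4*(-8 - 5)) = -1089/5*(-261) - (-575 - 7*(-13))/(4*(-13)) = 284229/5 - (-1)*(-575 + 91)/(4*13) = 284229/5 - (-1)*(-484)/(4*13) = 284229/5 - 1*121/13 = 284229/5 - 121/13 = 3694372/65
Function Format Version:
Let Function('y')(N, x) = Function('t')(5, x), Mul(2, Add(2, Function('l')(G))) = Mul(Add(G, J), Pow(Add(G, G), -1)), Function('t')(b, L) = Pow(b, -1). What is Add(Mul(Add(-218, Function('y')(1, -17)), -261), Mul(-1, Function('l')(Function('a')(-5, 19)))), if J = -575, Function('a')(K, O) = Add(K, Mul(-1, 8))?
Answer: Rational(3694372, 65) ≈ 56837.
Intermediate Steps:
Function('a')(K, O) = Add(-8, K) (Function('a')(K, O) = Add(K, -8) = Add(-8, K))
Function('l')(G) = Add(-2, Mul(Rational(1, 4), Pow(G, -1), Add(-575, G))) (Function('l')(G) = Add(-2, Mul(Rational(1, 2), Mul(Add(G, -575), Pow(Add(G, G), -1)))) = Add(-2, Mul(Rational(1, 2), Mul(Add(-575, G), Pow(Mul(2, G), -1)))) = Add(-2, Mul(Rational(1, 2), Mul(Add(-575, G), Mul(Rational(1, 2), Pow(G, -1))))) = Add(-2, Mul(Rational(1, 2), Mul(Rational(1, 2), Pow(G, -1), Add(-575, G)))) = Add(-2, Mul(Rational(1, 4), Pow(G, -1), Add(-575, G))))
Function('y')(N, x) = Rational(1, 5) (Function('y')(N, x) = Pow(5, -1) = Rational(1, 5))
Add(Mul(Add(-218, Function('y')(1, -17)), -261), Mul(-1, Function('l')(Function('a')(-5, 19)))) = Add(Mul(Add(-218, Rational(1, 5)), -261), Mul(-1, Mul(Rational(1, 4), Pow(Add(-8, -5), -1), Add(-575, Mul(-7, Add(-8, -5)))))) = Add(Mul(Rational(-1089, 5), -261), Mul(-1, Mul(Rational(1, 4), Pow(-13, -1), Add(-575, Mul(-7, -13))))) = Add(Rational(284229, 5), Mul(-1, Mul(Rational(1, 4), Rational(-1, 13), Add(-575, 91)))) = Add(Rational(284229, 5), Mul(-1, Mul(Rational(1, 4), Rational(-1, 13), -484))) = Add(Rational(284229, 5), Mul(-1, Rational(121, 13))) = Add(Rational(284229, 5), Rational(-121, 13)) = Rational(3694372, 65)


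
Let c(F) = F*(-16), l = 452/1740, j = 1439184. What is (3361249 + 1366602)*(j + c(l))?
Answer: 2959839120454432/435 ≈ 6.8042e+12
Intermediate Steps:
l = 113/435 (l = 452*(1/1740) = 113/435 ≈ 0.25977)
c(F) = -16*F
(3361249 + 1366602)*(j + c(l)) = (3361249 + 1366602)*(1439184 - 16*113/435) = 4727851*(1439184 - 1808/435) = 4727851*(626043232/435) = 2959839120454432/435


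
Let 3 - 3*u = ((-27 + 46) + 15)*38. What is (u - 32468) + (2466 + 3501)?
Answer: -80792/3 ≈ -26931.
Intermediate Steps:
u = -1289/3 (u = 1 - ((-27 + 46) + 15)*38/3 = 1 - (19 + 15)*38/3 = 1 - 34*38/3 = 1 - ⅓*1292 = 1 - 1292/3 = -1289/3 ≈ -429.67)
(u - 32468) + (2466 + 3501) = (-1289/3 - 32468) + (2466 + 3501) = -98693/3 + 5967 = -80792/3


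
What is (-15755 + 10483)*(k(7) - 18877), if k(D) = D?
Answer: 99482640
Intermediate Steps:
(-15755 + 10483)*(k(7) - 18877) = (-15755 + 10483)*(7 - 18877) = -5272*(-18870) = 99482640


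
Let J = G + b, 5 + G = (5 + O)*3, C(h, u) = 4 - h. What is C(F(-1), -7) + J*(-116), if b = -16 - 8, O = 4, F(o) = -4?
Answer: 240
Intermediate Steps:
b = -24
G = 22 (G = -5 + (5 + 4)*3 = -5 + 9*3 = -5 + 27 = 22)
J = -2 (J = 22 - 24 = -2)
C(F(-1), -7) + J*(-116) = (4 - 1*(-4)) - 2*(-116) = (4 + 4) + 232 = 8 + 232 = 240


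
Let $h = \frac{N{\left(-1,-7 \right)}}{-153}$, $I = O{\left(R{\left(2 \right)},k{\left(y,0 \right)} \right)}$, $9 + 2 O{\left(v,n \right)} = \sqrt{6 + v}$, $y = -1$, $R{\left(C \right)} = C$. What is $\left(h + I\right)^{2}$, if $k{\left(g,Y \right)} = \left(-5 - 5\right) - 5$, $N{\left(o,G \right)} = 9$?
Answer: $\frac{26337}{1156} - \frac{155 \sqrt{2}}{17} \approx 9.8886$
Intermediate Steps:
$k{\left(g,Y \right)} = -15$ ($k{\left(g,Y \right)} = -10 - 5 = -15$)
$O{\left(v,n \right)} = - \frac{9}{2} + \frac{\sqrt{6 + v}}{2}$
$I = - \frac{9}{2} + \sqrt{2}$ ($I = - \frac{9}{2} + \frac{\sqrt{6 + 2}}{2} = - \frac{9}{2} + \frac{\sqrt{8}}{2} = - \frac{9}{2} + \frac{2 \sqrt{2}}{2} = - \frac{9}{2} + \sqrt{2} \approx -3.0858$)
$h = - \frac{1}{17}$ ($h = \frac{9}{-153} = 9 \left(- \frac{1}{153}\right) = - \frac{1}{17} \approx -0.058824$)
$\left(h + I\right)^{2} = \left(- \frac{1}{17} - \left(\frac{9}{2} - \sqrt{2}\right)\right)^{2} = \left(- \frac{155}{34} + \sqrt{2}\right)^{2}$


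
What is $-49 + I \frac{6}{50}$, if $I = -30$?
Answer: $- \frac{263}{5} \approx -52.6$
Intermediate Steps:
$-49 + I \frac{6}{50} = -49 - 30 \cdot \frac{6}{50} = -49 - 30 \cdot 6 \cdot \frac{1}{50} = -49 - \frac{18}{5} = - \frac{263}{5}$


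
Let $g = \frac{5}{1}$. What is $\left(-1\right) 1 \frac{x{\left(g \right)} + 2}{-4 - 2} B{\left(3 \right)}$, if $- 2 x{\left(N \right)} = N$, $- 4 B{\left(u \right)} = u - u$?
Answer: $0$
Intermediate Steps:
$B{\left(u \right)} = 0$ ($B{\left(u \right)} = - \frac{u - u}{4} = \left(- \frac{1}{4}\right) 0 = 0$)
$g = 5$ ($g = 5 \cdot 1 = 5$)
$x{\left(N \right)} = - \frac{N}{2}$
$\left(-1\right) 1 \frac{x{\left(g \right)} + 2}{-4 - 2} B{\left(3 \right)} = \left(-1\right) 1 \frac{\left(- \frac{1}{2}\right) 5 + 2}{-4 - 2} \cdot 0 = - \frac{- \frac{5}{2} + 2}{-6} \cdot 0 = - \frac{\left(-1\right) \left(-1\right)}{2 \cdot 6} \cdot 0 = \left(-1\right) \frac{1}{12} \cdot 0 = \left(- \frac{1}{12}\right) 0 = 0$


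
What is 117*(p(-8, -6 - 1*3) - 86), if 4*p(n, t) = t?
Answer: -41301/4 ≈ -10325.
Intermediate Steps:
p(n, t) = t/4
117*(p(-8, -6 - 1*3) - 86) = 117*((-6 - 1*3)/4 - 86) = 117*((-6 - 3)/4 - 86) = 117*((1/4)*(-9) - 86) = 117*(-9/4 - 86) = 117*(-353/4) = -41301/4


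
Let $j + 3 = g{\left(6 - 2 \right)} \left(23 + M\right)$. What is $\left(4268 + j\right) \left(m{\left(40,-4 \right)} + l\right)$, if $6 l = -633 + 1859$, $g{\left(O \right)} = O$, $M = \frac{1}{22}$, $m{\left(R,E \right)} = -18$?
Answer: $\frac{26792311}{33} \approx 8.1189 \cdot 10^{5}$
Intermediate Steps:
$M = \frac{1}{22} \approx 0.045455$
$l = \frac{613}{3}$ ($l = \frac{-633 + 1859}{6} = \frac{1}{6} \cdot 1226 = \frac{613}{3} \approx 204.33$)
$j = \frac{981}{11}$ ($j = -3 + \left(6 - 2\right) \left(23 + \frac{1}{22}\right) = -3 + 4 \cdot \frac{507}{22} = -3 + \frac{1014}{11} = \frac{981}{11} \approx 89.182$)
$\left(4268 + j\right) \left(m{\left(40,-4 \right)} + l\right) = \left(4268 + \frac{981}{11}\right) \left(-18 + \frac{613}{3}\right) = \frac{47929}{11} \cdot \frac{559}{3} = \frac{26792311}{33}$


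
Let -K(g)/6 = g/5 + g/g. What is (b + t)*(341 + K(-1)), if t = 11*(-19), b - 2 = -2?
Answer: -351329/5 ≈ -70266.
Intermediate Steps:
K(g) = -6 - 6*g/5 (K(g) = -6*(g/5 + g/g) = -6*(g*(⅕) + 1) = -6*(g/5 + 1) = -6*(1 + g/5) = -6 - 6*g/5)
b = 0 (b = 2 - 2 = 0)
t = -209
(b + t)*(341 + K(-1)) = (0 - 209)*(341 + (-6 - 6/5*(-1))) = -209*(341 + (-6 + 6/5)) = -209*(341 - 24/5) = -209*1681/5 = -351329/5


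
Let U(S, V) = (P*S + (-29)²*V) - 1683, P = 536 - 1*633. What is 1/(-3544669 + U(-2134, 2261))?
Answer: -1/1437853 ≈ -6.9548e-7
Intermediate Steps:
P = -97 (P = 536 - 633 = -97)
U(S, V) = -1683 - 97*S + 841*V (U(S, V) = (-97*S + (-29)²*V) - 1683 = (-97*S + 841*V) - 1683 = -1683 - 97*S + 841*V)
1/(-3544669 + U(-2134, 2261)) = 1/(-3544669 + (-1683 - 97*(-2134) + 841*2261)) = 1/(-3544669 + (-1683 + 206998 + 1901501)) = 1/(-3544669 + 2106816) = 1/(-1437853) = -1/1437853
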